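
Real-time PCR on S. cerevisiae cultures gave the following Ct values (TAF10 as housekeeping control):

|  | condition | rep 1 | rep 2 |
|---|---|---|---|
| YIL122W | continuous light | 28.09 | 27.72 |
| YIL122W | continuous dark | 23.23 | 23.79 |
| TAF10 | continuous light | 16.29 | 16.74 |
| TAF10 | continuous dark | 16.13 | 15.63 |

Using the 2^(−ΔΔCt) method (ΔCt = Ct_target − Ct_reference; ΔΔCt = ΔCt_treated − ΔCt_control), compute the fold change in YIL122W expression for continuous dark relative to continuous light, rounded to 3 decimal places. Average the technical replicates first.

13.548

Mean Ct: YIL122W continuous light 27.905; YIL122W continuous dark 23.510; TAF10 continuous light 16.515; TAF10 continuous dark 15.880
ΔCt(continuous light) = 27.905 − 16.515 = 11.390
ΔCt(continuous dark) = 23.510 − 15.880 = 7.630
ΔΔCt = 7.630 − 11.390 = -3.760
Fold change = 2^(−(-3.760)) = 2^3.760 = 13.5479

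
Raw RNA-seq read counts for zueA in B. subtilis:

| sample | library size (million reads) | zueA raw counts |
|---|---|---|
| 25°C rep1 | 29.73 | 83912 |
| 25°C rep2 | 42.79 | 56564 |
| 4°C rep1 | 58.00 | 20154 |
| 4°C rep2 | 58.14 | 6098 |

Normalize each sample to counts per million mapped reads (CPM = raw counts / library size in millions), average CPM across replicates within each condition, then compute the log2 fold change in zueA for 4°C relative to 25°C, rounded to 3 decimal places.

CPM(25°C rep1) = 83912 / 29.73 = 2822.4689
CPM(25°C rep2) = 56564 / 42.79 = 1321.8976
CPM(4°C rep1) = 20154 / 58.00 = 347.4828
CPM(4°C rep2) = 6098 / 58.14 = 104.8848
mean CPM(25°C) = 2072.1833; mean CPM(4°C) = 226.1838
Fold change = 226.1838 / 2072.1833 = 0.10915
log2(0.10915) = -3.1956

-3.196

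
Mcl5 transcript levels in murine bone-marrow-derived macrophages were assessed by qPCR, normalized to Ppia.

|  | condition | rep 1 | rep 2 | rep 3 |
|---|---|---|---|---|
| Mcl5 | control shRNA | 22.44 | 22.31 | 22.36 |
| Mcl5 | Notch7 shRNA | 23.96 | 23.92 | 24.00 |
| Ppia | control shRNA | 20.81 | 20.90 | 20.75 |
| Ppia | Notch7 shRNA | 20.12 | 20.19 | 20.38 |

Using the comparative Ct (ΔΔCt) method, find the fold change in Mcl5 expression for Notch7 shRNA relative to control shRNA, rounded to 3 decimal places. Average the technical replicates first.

Mean Ct: Mcl5 control shRNA 22.370; Mcl5 Notch7 shRNA 23.960; Ppia control shRNA 20.820; Ppia Notch7 shRNA 20.230
ΔCt(control shRNA) = 22.370 − 20.820 = 1.550
ΔCt(Notch7 shRNA) = 23.960 − 20.230 = 3.730
ΔΔCt = 3.730 − 1.550 = 2.180
Fold change = 2^(−2.180) = 0.2207

0.221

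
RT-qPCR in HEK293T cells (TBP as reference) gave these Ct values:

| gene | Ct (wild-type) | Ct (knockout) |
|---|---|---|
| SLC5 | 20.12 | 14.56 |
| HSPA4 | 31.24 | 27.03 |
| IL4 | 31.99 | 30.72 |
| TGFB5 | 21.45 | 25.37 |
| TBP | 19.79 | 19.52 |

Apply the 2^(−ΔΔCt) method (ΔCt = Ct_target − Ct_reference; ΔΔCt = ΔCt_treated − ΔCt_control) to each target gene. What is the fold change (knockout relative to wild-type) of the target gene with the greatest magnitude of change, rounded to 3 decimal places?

39.124

SLC5: ΔΔCt = (14.56−19.52) − (20.12−19.79) = -4.96 − 0.33 = -5.29; fold change = 2^5.29 = 39.124
HSPA4: ΔΔCt = (27.03−19.52) − (31.24−19.79) = 7.51 − 11.45 = -3.94; fold change = 2^3.94 = 15.348
IL4: ΔΔCt = (30.72−19.52) − (31.99−19.79) = 11.20 − 12.20 = -1.00; fold change = 2^1.00 = 2.000
TGFB5: ΔΔCt = (25.37−19.52) − (21.45−19.79) = 5.85 − 1.66 = 4.19; fold change = 2^-4.19 = 0.055
SLC5 has the largest |ΔΔCt| = 5.29.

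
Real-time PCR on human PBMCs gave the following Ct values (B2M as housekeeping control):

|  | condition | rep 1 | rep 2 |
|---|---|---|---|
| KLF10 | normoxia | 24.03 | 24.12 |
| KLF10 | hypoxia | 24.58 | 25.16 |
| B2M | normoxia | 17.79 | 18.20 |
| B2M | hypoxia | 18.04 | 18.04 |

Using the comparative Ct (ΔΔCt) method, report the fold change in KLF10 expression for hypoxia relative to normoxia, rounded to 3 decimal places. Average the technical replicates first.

0.595

Mean Ct: KLF10 normoxia 24.075; KLF10 hypoxia 24.870; B2M normoxia 17.995; B2M hypoxia 18.040
ΔCt(normoxia) = 24.075 − 17.995 = 6.080
ΔCt(hypoxia) = 24.870 − 18.040 = 6.830
ΔΔCt = 6.830 − 6.080 = 0.750
Fold change = 2^(−0.750) = 0.5946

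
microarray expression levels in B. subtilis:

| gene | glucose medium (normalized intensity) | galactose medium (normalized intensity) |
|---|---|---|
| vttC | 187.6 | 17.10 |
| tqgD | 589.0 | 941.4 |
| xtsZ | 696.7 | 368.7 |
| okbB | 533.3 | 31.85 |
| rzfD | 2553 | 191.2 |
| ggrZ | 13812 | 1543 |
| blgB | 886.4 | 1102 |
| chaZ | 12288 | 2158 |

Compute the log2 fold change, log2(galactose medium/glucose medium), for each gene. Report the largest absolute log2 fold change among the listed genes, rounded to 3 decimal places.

log2(17.10/187.6) = -3.456  (vttC)
log2(941.4/589.0) = 0.677  (tqgD)
log2(368.7/696.7) = -0.918  (xtsZ)
log2(31.85/533.3) = -4.066  (okbB)
log2(191.2/2553) = -3.739  (rzfD)
log2(1543/13812) = -3.162  (ggrZ)
log2(1102/886.4) = 0.314  (blgB)
log2(2158/12288) = -2.509  (chaZ)
The largest magnitude belongs to okbB.

4.066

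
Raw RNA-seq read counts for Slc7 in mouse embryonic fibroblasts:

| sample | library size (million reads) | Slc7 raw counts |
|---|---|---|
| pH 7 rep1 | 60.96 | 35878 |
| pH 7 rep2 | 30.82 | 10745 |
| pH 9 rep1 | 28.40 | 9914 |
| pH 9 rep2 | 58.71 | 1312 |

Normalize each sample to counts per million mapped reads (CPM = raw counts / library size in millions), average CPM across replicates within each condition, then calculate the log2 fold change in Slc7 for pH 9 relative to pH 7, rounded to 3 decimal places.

CPM(pH 7 rep1) = 35878 / 60.96 = 588.5499
CPM(pH 7 rep2) = 10745 / 30.82 = 348.6372
CPM(pH 9 rep1) = 9914 / 28.40 = 349.0845
CPM(pH 9 rep2) = 1312 / 58.71 = 22.3471
mean CPM(pH 7) = 468.5936; mean CPM(pH 9) = 185.7158
Fold change = 185.7158 / 468.5936 = 0.39633
log2(0.39633) = -1.3352

-1.335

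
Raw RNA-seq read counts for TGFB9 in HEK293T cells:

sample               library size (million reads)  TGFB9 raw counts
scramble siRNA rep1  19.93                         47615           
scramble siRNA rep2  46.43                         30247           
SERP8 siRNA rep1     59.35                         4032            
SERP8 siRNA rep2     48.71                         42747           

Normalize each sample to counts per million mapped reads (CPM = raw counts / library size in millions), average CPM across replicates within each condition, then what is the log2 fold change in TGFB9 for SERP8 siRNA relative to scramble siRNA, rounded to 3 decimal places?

-1.685

CPM(scramble siRNA rep1) = 47615 / 19.93 = 2389.1119
CPM(scramble siRNA rep2) = 30247 / 46.43 = 651.4538
CPM(SERP8 siRNA rep1) = 4032 / 59.35 = 67.9360
CPM(SERP8 siRNA rep2) = 42747 / 48.71 = 877.5816
mean CPM(scramble siRNA) = 1520.2828; mean CPM(SERP8 siRNA) = 472.7588
Fold change = 472.7588 / 1520.2828 = 0.31097
log2(0.31097) = -1.6852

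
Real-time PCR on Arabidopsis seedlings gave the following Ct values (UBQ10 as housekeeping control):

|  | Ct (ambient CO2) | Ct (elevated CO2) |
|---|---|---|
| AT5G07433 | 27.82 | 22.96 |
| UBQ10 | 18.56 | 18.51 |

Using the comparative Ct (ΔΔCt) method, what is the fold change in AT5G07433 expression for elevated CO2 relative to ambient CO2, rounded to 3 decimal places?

28.051

ΔCt(ambient CO2) = 27.820 − 18.560 = 9.260
ΔCt(elevated CO2) = 22.960 − 18.510 = 4.450
ΔΔCt = 4.450 − 9.260 = -4.810
Fold change = 2^(−(-4.810)) = 2^4.810 = 28.0514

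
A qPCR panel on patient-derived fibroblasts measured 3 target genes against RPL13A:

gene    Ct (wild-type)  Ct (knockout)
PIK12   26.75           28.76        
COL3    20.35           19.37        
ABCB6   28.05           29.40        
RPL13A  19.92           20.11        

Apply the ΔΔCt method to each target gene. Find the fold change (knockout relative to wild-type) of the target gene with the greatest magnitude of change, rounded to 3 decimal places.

PIK12: ΔΔCt = (28.76−20.11) − (26.75−19.92) = 8.65 − 6.83 = 1.82; fold change = 2^-1.82 = 0.283
COL3: ΔΔCt = (19.37−20.11) − (20.35−19.92) = -0.74 − 0.43 = -1.17; fold change = 2^1.17 = 2.250
ABCB6: ΔΔCt = (29.40−20.11) − (28.05−19.92) = 9.29 − 8.13 = 1.16; fold change = 2^-1.16 = 0.448
PIK12 has the largest |ΔΔCt| = 1.82.

0.283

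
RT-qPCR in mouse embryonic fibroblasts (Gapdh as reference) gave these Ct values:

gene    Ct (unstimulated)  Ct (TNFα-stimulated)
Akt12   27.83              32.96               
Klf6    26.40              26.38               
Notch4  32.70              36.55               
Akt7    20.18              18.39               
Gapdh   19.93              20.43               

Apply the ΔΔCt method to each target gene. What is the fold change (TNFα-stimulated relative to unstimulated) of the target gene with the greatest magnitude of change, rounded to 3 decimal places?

0.040

Akt12: ΔΔCt = (32.96−20.43) − (27.83−19.93) = 12.53 − 7.90 = 4.63; fold change = 2^-4.63 = 0.040
Klf6: ΔΔCt = (26.38−20.43) − (26.40−19.93) = 5.95 − 6.47 = -0.52; fold change = 2^0.52 = 1.434
Notch4: ΔΔCt = (36.55−20.43) − (32.70−19.93) = 16.12 − 12.77 = 3.35; fold change = 2^-3.35 = 0.098
Akt7: ΔΔCt = (18.39−20.43) − (20.18−19.93) = -2.04 − 0.25 = -2.29; fold change = 2^2.29 = 4.891
Akt12 has the largest |ΔΔCt| = 4.63.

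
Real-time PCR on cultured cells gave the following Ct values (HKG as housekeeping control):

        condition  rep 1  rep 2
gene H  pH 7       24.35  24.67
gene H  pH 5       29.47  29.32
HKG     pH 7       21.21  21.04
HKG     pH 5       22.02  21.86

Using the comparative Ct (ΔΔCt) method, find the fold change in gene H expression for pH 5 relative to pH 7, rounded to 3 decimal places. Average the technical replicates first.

Mean Ct: gene H pH 7 24.510; gene H pH 5 29.395; HKG pH 7 21.125; HKG pH 5 21.940
ΔCt(pH 7) = 24.510 − 21.125 = 3.385
ΔCt(pH 5) = 29.395 − 21.940 = 7.455
ΔΔCt = 7.455 − 3.385 = 4.070
Fold change = 2^(−4.070) = 0.0595

0.060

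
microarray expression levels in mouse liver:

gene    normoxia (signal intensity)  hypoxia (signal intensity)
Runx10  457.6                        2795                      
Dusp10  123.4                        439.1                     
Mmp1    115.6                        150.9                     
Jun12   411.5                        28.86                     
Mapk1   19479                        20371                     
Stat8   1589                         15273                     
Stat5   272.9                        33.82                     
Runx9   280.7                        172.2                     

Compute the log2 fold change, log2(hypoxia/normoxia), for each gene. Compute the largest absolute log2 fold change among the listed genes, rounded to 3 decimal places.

3.834

log2(2795/457.6) = 2.611  (Runx10)
log2(439.1/123.4) = 1.831  (Dusp10)
log2(150.9/115.6) = 0.384  (Mmp1)
log2(28.86/411.5) = -3.834  (Jun12)
log2(20371/19479) = 0.065  (Mapk1)
log2(15273/1589) = 3.265  (Stat8)
log2(33.82/272.9) = -3.012  (Stat5)
log2(172.2/280.7) = -0.705  (Runx9)
The largest magnitude belongs to Jun12.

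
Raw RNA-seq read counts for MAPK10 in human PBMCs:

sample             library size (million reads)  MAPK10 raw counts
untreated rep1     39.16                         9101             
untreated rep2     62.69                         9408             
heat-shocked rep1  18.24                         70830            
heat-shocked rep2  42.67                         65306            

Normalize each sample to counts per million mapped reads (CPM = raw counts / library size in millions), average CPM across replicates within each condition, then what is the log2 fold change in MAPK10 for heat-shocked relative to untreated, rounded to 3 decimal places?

CPM(untreated rep1) = 9101 / 39.16 = 232.4055
CPM(untreated rep2) = 9408 / 62.69 = 150.0718
CPM(heat-shocked rep1) = 70830 / 18.24 = 3883.2237
CPM(heat-shocked rep2) = 65306 / 42.67 = 1530.4898
mean CPM(untreated) = 191.2386; mean CPM(heat-shocked) = 2706.8567
Fold change = 2706.8567 / 191.2386 = 14.15434
log2(14.15434) = 3.8232

3.823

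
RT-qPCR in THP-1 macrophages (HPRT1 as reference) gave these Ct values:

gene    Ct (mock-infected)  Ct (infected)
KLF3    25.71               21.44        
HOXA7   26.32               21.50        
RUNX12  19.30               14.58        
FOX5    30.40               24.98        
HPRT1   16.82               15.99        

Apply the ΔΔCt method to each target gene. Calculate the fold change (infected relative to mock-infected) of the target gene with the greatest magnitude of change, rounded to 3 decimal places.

KLF3: ΔΔCt = (21.44−15.99) − (25.71−16.82) = 5.45 − 8.89 = -3.44; fold change = 2^3.44 = 10.853
HOXA7: ΔΔCt = (21.50−15.99) − (26.32−16.82) = 5.51 − 9.50 = -3.99; fold change = 2^3.99 = 15.889
RUNX12: ΔΔCt = (14.58−15.99) − (19.30−16.82) = -1.41 − 2.48 = -3.89; fold change = 2^3.89 = 14.825
FOX5: ΔΔCt = (24.98−15.99) − (30.40−16.82) = 8.99 − 13.58 = -4.59; fold change = 2^4.59 = 24.084
FOX5 has the largest |ΔΔCt| = 4.59.

24.084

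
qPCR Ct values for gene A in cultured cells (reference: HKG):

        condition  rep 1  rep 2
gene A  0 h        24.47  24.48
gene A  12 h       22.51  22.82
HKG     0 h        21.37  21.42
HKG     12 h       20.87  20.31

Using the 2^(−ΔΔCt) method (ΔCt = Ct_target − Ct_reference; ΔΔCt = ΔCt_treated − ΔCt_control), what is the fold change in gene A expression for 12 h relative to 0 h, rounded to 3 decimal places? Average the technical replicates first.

2.007

Mean Ct: gene A 0 h 24.475; gene A 12 h 22.665; HKG 0 h 21.395; HKG 12 h 20.590
ΔCt(0 h) = 24.475 − 21.395 = 3.080
ΔCt(12 h) = 22.665 − 20.590 = 2.075
ΔΔCt = 2.075 − 3.080 = -1.005
Fold change = 2^(−(-1.005)) = 2^1.005 = 2.0069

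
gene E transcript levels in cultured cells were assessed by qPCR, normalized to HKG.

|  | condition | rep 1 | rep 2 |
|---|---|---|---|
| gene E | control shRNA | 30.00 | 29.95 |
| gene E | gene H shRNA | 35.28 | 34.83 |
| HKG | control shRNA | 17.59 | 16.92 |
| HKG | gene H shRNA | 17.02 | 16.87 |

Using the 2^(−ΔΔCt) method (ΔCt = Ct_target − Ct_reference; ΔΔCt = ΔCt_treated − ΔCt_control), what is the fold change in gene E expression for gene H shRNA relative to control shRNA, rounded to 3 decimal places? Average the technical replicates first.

Mean Ct: gene E control shRNA 29.975; gene E gene H shRNA 35.055; HKG control shRNA 17.255; HKG gene H shRNA 16.945
ΔCt(control shRNA) = 29.975 − 17.255 = 12.720
ΔCt(gene H shRNA) = 35.055 − 16.945 = 18.110
ΔΔCt = 18.110 − 12.720 = 5.390
Fold change = 2^(−5.390) = 0.0238

0.024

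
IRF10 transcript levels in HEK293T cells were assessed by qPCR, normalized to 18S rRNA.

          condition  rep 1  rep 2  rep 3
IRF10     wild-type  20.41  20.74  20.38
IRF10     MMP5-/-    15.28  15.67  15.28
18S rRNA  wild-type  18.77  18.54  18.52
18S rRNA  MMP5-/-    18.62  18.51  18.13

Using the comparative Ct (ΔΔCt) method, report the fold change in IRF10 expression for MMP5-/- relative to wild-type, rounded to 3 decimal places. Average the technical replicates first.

Mean Ct: IRF10 wild-type 20.510; IRF10 MMP5-/- 15.410; 18S rRNA wild-type 18.610; 18S rRNA MMP5-/- 18.420
ΔCt(wild-type) = 20.510 − 18.610 = 1.900
ΔCt(MMP5-/-) = 15.410 − 18.420 = -3.010
ΔΔCt = -3.010 − 1.900 = -4.910
Fold change = 2^(−(-4.910)) = 2^4.910 = 30.0647

30.065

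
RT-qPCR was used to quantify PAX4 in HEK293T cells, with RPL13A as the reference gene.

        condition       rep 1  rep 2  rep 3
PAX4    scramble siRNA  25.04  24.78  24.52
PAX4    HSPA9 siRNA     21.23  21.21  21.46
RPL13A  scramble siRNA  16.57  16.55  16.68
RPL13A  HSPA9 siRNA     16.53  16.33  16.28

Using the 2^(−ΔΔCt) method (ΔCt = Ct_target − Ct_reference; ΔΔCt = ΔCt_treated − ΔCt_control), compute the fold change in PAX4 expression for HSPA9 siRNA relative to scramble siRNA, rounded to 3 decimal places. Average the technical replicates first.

Mean Ct: PAX4 scramble siRNA 24.780; PAX4 HSPA9 siRNA 21.300; RPL13A scramble siRNA 16.600; RPL13A HSPA9 siRNA 16.380
ΔCt(scramble siRNA) = 24.780 − 16.600 = 8.180
ΔCt(HSPA9 siRNA) = 21.300 − 16.380 = 4.920
ΔΔCt = 4.920 − 8.180 = -3.260
Fold change = 2^(−(-3.260)) = 2^3.260 = 9.5798

9.580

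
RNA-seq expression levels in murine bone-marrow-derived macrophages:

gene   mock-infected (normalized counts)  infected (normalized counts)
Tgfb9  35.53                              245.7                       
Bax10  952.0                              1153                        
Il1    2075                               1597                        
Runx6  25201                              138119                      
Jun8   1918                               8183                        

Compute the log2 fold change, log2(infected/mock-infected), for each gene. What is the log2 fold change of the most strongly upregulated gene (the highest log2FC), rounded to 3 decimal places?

log2(245.7/35.53) = 2.790  (Tgfb9)
log2(1153/952.0) = 0.276  (Bax10)
log2(1597/2075) = -0.378  (Il1)
log2(138119/25201) = 2.454  (Runx6)
log2(8183/1918) = 2.093  (Jun8)
Tgfb9 is most strongly upregulated.

2.790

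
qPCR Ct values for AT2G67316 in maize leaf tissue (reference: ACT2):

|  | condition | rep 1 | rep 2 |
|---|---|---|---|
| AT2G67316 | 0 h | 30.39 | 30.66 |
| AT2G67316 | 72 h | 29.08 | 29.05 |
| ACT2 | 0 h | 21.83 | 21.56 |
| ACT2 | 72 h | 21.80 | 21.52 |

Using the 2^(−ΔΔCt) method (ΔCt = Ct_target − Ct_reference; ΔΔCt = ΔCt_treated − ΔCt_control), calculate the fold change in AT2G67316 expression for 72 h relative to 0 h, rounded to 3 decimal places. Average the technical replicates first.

2.685

Mean Ct: AT2G67316 0 h 30.525; AT2G67316 72 h 29.065; ACT2 0 h 21.695; ACT2 72 h 21.660
ΔCt(0 h) = 30.525 − 21.695 = 8.830
ΔCt(72 h) = 29.065 − 21.660 = 7.405
ΔΔCt = 7.405 − 8.830 = -1.425
Fold change = 2^(−(-1.425)) = 2^1.425 = 2.6851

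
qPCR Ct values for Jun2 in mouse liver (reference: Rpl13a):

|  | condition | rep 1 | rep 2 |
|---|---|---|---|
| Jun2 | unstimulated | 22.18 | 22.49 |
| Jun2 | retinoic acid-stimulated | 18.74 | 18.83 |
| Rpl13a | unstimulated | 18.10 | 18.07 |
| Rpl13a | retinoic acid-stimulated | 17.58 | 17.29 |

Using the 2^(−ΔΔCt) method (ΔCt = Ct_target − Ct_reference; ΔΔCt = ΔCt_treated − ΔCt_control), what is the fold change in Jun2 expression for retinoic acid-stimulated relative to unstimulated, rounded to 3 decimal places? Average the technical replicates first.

7.464

Mean Ct: Jun2 unstimulated 22.335; Jun2 retinoic acid-stimulated 18.785; Rpl13a unstimulated 18.085; Rpl13a retinoic acid-stimulated 17.435
ΔCt(unstimulated) = 22.335 − 18.085 = 4.250
ΔCt(retinoic acid-stimulated) = 18.785 − 17.435 = 1.350
ΔΔCt = 1.350 − 4.250 = -2.900
Fold change = 2^(−(-2.900)) = 2^2.900 = 7.4643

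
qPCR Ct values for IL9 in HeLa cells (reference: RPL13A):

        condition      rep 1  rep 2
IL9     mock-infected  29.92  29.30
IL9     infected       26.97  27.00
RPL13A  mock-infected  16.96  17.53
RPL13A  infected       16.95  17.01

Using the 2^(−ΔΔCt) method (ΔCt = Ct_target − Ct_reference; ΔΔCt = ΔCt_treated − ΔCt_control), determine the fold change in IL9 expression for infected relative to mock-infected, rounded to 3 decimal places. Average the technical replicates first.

5.134

Mean Ct: IL9 mock-infected 29.610; IL9 infected 26.985; RPL13A mock-infected 17.245; RPL13A infected 16.980
ΔCt(mock-infected) = 29.610 − 17.245 = 12.365
ΔCt(infected) = 26.985 − 16.980 = 10.005
ΔΔCt = 10.005 − 12.365 = -2.360
Fold change = 2^(−(-2.360)) = 2^2.360 = 5.1337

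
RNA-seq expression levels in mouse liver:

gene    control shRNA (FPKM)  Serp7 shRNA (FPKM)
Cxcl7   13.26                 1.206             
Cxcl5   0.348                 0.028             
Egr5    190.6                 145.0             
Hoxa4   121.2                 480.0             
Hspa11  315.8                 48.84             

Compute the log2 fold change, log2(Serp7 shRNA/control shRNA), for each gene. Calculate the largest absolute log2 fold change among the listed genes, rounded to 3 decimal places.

log2(1.206/13.26) = -3.459  (Cxcl7)
log2(0.028/0.348) = -3.636  (Cxcl5)
log2(145.0/190.6) = -0.394  (Egr5)
log2(480.0/121.2) = 1.986  (Hoxa4)
log2(48.84/315.8) = -2.693  (Hspa11)
The largest magnitude belongs to Cxcl5.

3.636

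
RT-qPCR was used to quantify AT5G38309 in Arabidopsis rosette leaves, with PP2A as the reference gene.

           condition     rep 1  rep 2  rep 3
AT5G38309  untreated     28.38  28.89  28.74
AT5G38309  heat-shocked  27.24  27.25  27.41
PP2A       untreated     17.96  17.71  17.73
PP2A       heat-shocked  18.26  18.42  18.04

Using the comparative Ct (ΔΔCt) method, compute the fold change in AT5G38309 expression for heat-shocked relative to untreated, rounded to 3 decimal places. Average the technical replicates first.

3.506

Mean Ct: AT5G38309 untreated 28.670; AT5G38309 heat-shocked 27.300; PP2A untreated 17.800; PP2A heat-shocked 18.240
ΔCt(untreated) = 28.670 − 17.800 = 10.870
ΔCt(heat-shocked) = 27.300 − 18.240 = 9.060
ΔΔCt = 9.060 − 10.870 = -1.810
Fold change = 2^(−(-1.810)) = 2^1.810 = 3.5064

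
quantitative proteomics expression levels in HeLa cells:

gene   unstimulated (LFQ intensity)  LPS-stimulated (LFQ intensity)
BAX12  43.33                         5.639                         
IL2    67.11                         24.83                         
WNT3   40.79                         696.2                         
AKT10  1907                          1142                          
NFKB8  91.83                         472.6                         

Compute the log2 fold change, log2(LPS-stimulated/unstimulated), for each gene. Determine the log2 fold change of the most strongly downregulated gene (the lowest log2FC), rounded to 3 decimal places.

-2.942

log2(5.639/43.33) = -2.942  (BAX12)
log2(24.83/67.11) = -1.434  (IL2)
log2(696.2/40.79) = 4.093  (WNT3)
log2(1142/1907) = -0.740  (AKT10)
log2(472.6/91.83) = 2.364  (NFKB8)
BAX12 is most strongly downregulated.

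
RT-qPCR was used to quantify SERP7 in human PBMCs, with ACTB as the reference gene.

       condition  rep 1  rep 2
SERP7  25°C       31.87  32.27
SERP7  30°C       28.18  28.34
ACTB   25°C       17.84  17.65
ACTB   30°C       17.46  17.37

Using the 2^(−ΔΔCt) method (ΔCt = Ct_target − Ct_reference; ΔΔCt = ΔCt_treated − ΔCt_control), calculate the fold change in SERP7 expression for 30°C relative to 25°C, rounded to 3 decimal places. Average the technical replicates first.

Mean Ct: SERP7 25°C 32.070; SERP7 30°C 28.260; ACTB 25°C 17.745; ACTB 30°C 17.415
ΔCt(25°C) = 32.070 − 17.745 = 14.325
ΔCt(30°C) = 28.260 − 17.415 = 10.845
ΔΔCt = 10.845 − 14.325 = -3.480
Fold change = 2^(−(-3.480)) = 2^3.480 = 11.1579

11.158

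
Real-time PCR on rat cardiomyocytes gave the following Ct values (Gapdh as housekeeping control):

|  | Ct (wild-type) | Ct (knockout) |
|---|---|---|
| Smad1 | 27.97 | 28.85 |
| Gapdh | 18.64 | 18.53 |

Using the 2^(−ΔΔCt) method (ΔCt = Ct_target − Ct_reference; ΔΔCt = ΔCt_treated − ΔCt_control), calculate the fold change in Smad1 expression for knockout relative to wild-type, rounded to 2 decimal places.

ΔCt(wild-type) = 27.970 − 18.640 = 9.330
ΔCt(knockout) = 28.850 − 18.530 = 10.320
ΔΔCt = 10.320 − 9.330 = 0.990
Fold change = 2^(−0.990) = 0.503

0.50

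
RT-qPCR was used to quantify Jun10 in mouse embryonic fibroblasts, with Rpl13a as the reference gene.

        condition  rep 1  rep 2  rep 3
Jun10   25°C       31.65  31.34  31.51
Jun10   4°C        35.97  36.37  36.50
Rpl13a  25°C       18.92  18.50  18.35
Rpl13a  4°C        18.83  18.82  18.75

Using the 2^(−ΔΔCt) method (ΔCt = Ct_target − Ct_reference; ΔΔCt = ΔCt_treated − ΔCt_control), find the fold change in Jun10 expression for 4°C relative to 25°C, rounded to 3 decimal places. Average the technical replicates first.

Mean Ct: Jun10 25°C 31.500; Jun10 4°C 36.280; Rpl13a 25°C 18.590; Rpl13a 4°C 18.800
ΔCt(25°C) = 31.500 − 18.590 = 12.910
ΔCt(4°C) = 36.280 − 18.800 = 17.480
ΔΔCt = 17.480 − 12.910 = 4.570
Fold change = 2^(−4.570) = 0.0421

0.042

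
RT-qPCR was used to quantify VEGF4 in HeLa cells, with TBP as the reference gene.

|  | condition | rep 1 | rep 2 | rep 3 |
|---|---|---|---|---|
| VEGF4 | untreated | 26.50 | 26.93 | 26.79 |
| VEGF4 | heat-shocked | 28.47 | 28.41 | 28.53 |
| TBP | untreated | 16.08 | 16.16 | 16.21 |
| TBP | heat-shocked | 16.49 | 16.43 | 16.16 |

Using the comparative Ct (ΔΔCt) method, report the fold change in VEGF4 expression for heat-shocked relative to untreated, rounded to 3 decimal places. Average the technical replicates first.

Mean Ct: VEGF4 untreated 26.740; VEGF4 heat-shocked 28.470; TBP untreated 16.150; TBP heat-shocked 16.360
ΔCt(untreated) = 26.740 − 16.150 = 10.590
ΔCt(heat-shocked) = 28.470 − 16.360 = 12.110
ΔΔCt = 12.110 − 10.590 = 1.520
Fold change = 2^(−1.520) = 0.3487

0.349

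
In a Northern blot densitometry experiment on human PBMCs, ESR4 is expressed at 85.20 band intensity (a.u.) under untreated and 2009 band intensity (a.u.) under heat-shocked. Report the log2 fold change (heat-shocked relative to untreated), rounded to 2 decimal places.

4.56

Fold change = 2009 / 85.20 = 23.5798
log2(23.5798) = 4.559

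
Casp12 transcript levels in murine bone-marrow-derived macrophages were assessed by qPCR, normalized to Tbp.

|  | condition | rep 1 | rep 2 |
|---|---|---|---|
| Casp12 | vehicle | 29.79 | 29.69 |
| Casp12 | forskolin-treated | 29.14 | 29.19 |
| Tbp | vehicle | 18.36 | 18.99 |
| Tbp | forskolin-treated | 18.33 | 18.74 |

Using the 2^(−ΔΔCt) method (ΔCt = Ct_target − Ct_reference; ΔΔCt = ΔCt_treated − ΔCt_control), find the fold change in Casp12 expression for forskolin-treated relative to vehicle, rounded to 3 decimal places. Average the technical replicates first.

Mean Ct: Casp12 vehicle 29.740; Casp12 forskolin-treated 29.165; Tbp vehicle 18.675; Tbp forskolin-treated 18.535
ΔCt(vehicle) = 29.740 − 18.675 = 11.065
ΔCt(forskolin-treated) = 29.165 − 18.535 = 10.630
ΔΔCt = 10.630 − 11.065 = -0.435
Fold change = 2^(−(-0.435)) = 2^0.435 = 1.3519

1.352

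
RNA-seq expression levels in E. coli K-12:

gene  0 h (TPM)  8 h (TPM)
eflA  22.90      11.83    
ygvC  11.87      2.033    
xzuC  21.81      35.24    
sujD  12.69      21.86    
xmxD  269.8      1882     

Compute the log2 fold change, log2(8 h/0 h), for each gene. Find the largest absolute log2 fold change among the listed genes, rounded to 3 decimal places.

log2(11.83/22.90) = -0.953  (eflA)
log2(2.033/11.87) = -2.546  (ygvC)
log2(35.24/21.81) = 0.692  (xzuC)
log2(21.86/12.69) = 0.785  (sujD)
log2(1882/269.8) = 2.802  (xmxD)
The largest magnitude belongs to xmxD.

2.802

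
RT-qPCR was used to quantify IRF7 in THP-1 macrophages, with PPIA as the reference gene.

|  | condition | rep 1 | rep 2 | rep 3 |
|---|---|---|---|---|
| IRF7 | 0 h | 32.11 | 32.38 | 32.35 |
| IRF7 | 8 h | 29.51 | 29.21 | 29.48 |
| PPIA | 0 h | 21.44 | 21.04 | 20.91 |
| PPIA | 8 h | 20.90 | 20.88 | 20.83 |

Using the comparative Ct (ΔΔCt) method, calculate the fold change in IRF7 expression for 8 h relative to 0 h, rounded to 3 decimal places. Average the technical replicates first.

6.148

Mean Ct: IRF7 0 h 32.280; IRF7 8 h 29.400; PPIA 0 h 21.130; PPIA 8 h 20.870
ΔCt(0 h) = 32.280 − 21.130 = 11.150
ΔCt(8 h) = 29.400 − 20.870 = 8.530
ΔΔCt = 8.530 − 11.150 = -2.620
Fold change = 2^(−(-2.620)) = 2^2.620 = 6.1475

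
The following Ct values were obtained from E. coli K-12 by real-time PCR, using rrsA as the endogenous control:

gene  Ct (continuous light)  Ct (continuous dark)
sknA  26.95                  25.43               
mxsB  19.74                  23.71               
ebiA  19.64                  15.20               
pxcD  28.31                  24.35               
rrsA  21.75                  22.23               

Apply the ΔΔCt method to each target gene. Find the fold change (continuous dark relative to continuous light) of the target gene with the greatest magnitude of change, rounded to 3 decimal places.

sknA: ΔΔCt = (25.43−22.23) − (26.95−21.75) = 3.20 − 5.20 = -2.00; fold change = 2^2.00 = 4.000
mxsB: ΔΔCt = (23.71−22.23) − (19.74−21.75) = 1.48 − (-2.01) = 3.49; fold change = 2^-3.49 = 0.089
ebiA: ΔΔCt = (15.20−22.23) − (19.64−21.75) = -7.03 − (-2.11) = -4.92; fold change = 2^4.92 = 30.274
pxcD: ΔΔCt = (24.35−22.23) − (28.31−21.75) = 2.12 − 6.56 = -4.44; fold change = 2^4.44 = 21.706
ebiA has the largest |ΔΔCt| = 4.92.

30.274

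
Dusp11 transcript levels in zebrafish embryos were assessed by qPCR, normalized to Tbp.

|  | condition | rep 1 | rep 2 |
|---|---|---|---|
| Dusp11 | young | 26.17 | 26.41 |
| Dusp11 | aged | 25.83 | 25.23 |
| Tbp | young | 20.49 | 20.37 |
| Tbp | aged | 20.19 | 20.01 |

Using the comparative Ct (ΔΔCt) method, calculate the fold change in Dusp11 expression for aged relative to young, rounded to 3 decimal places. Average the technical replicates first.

Mean Ct: Dusp11 young 26.290; Dusp11 aged 25.530; Tbp young 20.430; Tbp aged 20.100
ΔCt(young) = 26.290 − 20.430 = 5.860
ΔCt(aged) = 25.530 − 20.100 = 5.430
ΔΔCt = 5.430 − 5.860 = -0.430
Fold change = 2^(−(-0.430)) = 2^0.430 = 1.3472

1.347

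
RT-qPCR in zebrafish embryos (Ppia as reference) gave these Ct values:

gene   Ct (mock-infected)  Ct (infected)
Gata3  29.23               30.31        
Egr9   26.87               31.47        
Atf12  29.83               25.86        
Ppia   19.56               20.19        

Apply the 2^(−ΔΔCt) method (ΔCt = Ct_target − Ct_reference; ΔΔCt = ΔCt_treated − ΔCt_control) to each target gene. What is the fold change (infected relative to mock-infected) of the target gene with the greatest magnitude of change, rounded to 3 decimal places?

24.251

Gata3: ΔΔCt = (30.31−20.19) − (29.23−19.56) = 10.12 − 9.67 = 0.45; fold change = 2^-0.45 = 0.732
Egr9: ΔΔCt = (31.47−20.19) − (26.87−19.56) = 11.28 − 7.31 = 3.97; fold change = 2^-3.97 = 0.064
Atf12: ΔΔCt = (25.86−20.19) − (29.83−19.56) = 5.67 − 10.27 = -4.60; fold change = 2^4.60 = 24.251
Atf12 has the largest |ΔΔCt| = 4.60.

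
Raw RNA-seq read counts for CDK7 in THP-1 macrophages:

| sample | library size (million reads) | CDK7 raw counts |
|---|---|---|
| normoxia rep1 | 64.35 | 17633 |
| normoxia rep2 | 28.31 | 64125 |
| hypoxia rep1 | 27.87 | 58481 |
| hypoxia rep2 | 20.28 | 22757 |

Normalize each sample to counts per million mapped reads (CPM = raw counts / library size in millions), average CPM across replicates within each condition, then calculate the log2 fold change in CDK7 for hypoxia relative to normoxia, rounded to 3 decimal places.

CPM(normoxia rep1) = 17633 / 64.35 = 274.0171
CPM(normoxia rep2) = 64125 / 28.31 = 2265.1007
CPM(hypoxia rep1) = 58481 / 27.87 = 2098.3495
CPM(hypoxia rep2) = 22757 / 20.28 = 1122.1400
mean CPM(normoxia) = 1269.5589; mean CPM(hypoxia) = 1610.2448
Fold change = 1610.2448 / 1269.5589 = 1.26835
log2(1.26835) = 0.3430

0.343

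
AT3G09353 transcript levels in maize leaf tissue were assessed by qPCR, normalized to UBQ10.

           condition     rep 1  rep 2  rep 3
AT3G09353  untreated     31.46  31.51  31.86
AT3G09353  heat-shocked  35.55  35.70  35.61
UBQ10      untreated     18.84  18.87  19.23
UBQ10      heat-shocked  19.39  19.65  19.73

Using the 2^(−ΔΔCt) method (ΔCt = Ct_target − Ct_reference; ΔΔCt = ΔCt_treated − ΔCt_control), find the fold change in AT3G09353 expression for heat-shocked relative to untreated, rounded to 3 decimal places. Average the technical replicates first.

0.095

Mean Ct: AT3G09353 untreated 31.610; AT3G09353 heat-shocked 35.620; UBQ10 untreated 18.980; UBQ10 heat-shocked 19.590
ΔCt(untreated) = 31.610 − 18.980 = 12.630
ΔCt(heat-shocked) = 35.620 − 19.590 = 16.030
ΔΔCt = 16.030 − 12.630 = 3.400
Fold change = 2^(−3.400) = 0.0947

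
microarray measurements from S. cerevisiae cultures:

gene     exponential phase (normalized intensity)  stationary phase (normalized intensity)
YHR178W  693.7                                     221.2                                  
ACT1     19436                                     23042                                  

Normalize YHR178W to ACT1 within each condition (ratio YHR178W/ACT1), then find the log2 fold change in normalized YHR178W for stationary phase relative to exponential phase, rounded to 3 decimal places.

YHR178W/ACT1 (exponential phase) = 693.7 / 19436 = 0.035692
YHR178W/ACT1 (stationary phase) = 221.2 / 23042 = 0.0095999
Fold change = 0.0095999 / 0.035692 = 0.2690
log2(0.2690) = -1.8945

-1.894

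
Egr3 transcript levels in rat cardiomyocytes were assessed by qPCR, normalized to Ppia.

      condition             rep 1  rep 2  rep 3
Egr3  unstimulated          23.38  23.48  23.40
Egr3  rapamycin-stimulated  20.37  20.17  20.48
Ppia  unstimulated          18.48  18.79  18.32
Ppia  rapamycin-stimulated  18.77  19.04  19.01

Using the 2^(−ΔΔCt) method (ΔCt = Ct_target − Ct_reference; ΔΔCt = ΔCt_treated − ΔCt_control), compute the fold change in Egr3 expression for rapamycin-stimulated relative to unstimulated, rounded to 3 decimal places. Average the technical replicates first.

Mean Ct: Egr3 unstimulated 23.420; Egr3 rapamycin-stimulated 20.340; Ppia unstimulated 18.530; Ppia rapamycin-stimulated 18.940
ΔCt(unstimulated) = 23.420 − 18.530 = 4.890
ΔCt(rapamycin-stimulated) = 20.340 − 18.940 = 1.400
ΔΔCt = 1.400 − 4.890 = -3.490
Fold change = 2^(−(-3.490)) = 2^3.490 = 11.2356

11.236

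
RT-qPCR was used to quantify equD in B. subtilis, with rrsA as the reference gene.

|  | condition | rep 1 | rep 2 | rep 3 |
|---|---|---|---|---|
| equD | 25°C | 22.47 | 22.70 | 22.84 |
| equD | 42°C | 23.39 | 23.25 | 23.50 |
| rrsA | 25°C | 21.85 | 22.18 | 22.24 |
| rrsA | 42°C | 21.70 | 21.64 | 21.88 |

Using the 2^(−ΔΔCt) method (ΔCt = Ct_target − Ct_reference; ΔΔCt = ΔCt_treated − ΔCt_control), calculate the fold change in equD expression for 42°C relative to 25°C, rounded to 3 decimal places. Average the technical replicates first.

Mean Ct: equD 25°C 22.670; equD 42°C 23.380; rrsA 25°C 22.090; rrsA 42°C 21.740
ΔCt(25°C) = 22.670 − 22.090 = 0.580
ΔCt(42°C) = 23.380 − 21.740 = 1.640
ΔΔCt = 1.640 − 0.580 = 1.060
Fold change = 2^(−1.060) = 0.4796

0.480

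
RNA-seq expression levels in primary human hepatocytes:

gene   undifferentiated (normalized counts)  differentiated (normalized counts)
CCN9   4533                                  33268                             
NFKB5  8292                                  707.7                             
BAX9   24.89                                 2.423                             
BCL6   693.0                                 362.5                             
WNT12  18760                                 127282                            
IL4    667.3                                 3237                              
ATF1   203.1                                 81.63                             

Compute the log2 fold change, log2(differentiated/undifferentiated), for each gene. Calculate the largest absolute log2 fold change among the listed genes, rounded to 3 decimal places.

3.551

log2(33268/4533) = 2.876  (CCN9)
log2(707.7/8292) = -3.551  (NFKB5)
log2(2.423/24.89) = -3.361  (BAX9)
log2(362.5/693.0) = -0.935  (BCL6)
log2(127282/18760) = 2.762  (WNT12)
log2(3237/667.3) = 2.278  (IL4)
log2(81.63/203.1) = -1.315  (ATF1)
The largest magnitude belongs to NFKB5.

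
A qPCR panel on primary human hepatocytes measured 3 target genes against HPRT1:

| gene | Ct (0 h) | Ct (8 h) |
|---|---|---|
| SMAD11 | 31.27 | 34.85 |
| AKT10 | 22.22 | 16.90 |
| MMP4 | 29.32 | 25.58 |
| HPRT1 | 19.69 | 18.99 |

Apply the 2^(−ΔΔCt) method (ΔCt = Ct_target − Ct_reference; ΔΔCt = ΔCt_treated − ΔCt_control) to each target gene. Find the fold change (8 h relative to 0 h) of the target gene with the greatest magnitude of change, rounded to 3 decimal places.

SMAD11: ΔΔCt = (34.85−18.99) − (31.27−19.69) = 15.86 − 11.58 = 4.28; fold change = 2^-4.28 = 0.051
AKT10: ΔΔCt = (16.90−18.99) − (22.22−19.69) = -2.09 − 2.53 = -4.62; fold change = 2^4.62 = 24.590
MMP4: ΔΔCt = (25.58−18.99) − (29.32−19.69) = 6.59 − 9.63 = -3.04; fold change = 2^3.04 = 8.225
AKT10 has the largest |ΔΔCt| = 4.62.

24.590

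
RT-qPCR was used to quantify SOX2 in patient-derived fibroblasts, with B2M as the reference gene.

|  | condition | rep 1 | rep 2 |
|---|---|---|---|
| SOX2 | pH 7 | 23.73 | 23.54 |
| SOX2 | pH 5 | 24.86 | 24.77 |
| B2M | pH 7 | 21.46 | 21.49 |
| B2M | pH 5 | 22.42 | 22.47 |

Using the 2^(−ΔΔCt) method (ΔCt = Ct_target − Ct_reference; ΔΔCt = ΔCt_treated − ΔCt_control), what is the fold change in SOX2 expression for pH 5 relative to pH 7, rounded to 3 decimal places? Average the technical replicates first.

Mean Ct: SOX2 pH 7 23.635; SOX2 pH 5 24.815; B2M pH 7 21.475; B2M pH 5 22.445
ΔCt(pH 7) = 23.635 − 21.475 = 2.160
ΔCt(pH 5) = 24.815 − 22.445 = 2.370
ΔΔCt = 2.370 − 2.160 = 0.210
Fold change = 2^(−0.210) = 0.8645

0.865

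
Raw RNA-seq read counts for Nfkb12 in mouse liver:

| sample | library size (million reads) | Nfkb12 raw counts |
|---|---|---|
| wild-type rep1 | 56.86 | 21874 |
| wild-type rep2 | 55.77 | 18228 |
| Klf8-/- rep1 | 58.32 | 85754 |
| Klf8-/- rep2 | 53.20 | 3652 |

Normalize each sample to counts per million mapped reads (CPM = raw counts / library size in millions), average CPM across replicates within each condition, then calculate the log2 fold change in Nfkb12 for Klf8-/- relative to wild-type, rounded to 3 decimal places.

1.113

CPM(wild-type rep1) = 21874 / 56.86 = 384.6993
CPM(wild-type rep2) = 18228 / 55.77 = 326.8424
CPM(Klf8-/- rep1) = 85754 / 58.32 = 1470.4047
CPM(Klf8-/- rep2) = 3652 / 53.20 = 68.6466
mean CPM(wild-type) = 355.7708; mean CPM(Klf8-/-) = 769.5256
Fold change = 769.5256 / 355.7708 = 2.16298
log2(2.16298) = 1.1130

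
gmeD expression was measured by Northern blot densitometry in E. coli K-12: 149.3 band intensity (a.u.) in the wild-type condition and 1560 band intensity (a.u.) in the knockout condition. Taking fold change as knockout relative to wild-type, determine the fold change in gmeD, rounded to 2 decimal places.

10.45

Fold change = 1560 / 149.3 = 10.449
gmeD is upregulated.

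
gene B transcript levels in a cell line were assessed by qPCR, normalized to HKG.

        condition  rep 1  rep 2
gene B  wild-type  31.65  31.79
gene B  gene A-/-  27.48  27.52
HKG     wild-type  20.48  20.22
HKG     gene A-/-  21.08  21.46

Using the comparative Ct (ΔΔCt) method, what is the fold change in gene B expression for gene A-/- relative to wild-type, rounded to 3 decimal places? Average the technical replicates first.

Mean Ct: gene B wild-type 31.720; gene B gene A-/- 27.500; HKG wild-type 20.350; HKG gene A-/- 21.270
ΔCt(wild-type) = 31.720 − 20.350 = 11.370
ΔCt(gene A-/-) = 27.500 − 21.270 = 6.230
ΔΔCt = 6.230 − 11.370 = -5.140
Fold change = 2^(−(-5.140)) = 2^5.140 = 35.2610

35.261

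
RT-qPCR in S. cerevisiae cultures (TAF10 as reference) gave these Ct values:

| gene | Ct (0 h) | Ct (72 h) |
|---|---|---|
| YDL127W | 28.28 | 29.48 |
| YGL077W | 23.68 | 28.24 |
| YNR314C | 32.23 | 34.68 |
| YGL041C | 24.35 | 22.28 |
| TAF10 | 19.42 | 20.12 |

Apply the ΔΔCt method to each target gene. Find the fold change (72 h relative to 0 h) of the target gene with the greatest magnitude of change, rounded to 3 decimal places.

0.069

YDL127W: ΔΔCt = (29.48−20.12) − (28.28−19.42) = 9.36 − 8.86 = 0.50; fold change = 2^-0.50 = 0.707
YGL077W: ΔΔCt = (28.24−20.12) − (23.68−19.42) = 8.12 − 4.26 = 3.86; fold change = 2^-3.86 = 0.069
YNR314C: ΔΔCt = (34.68−20.12) − (32.23−19.42) = 14.56 − 12.81 = 1.75; fold change = 2^-1.75 = 0.297
YGL041C: ΔΔCt = (22.28−20.12) − (24.35−19.42) = 2.16 − 4.93 = -2.77; fold change = 2^2.77 = 6.821
YGL077W has the largest |ΔΔCt| = 3.86.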